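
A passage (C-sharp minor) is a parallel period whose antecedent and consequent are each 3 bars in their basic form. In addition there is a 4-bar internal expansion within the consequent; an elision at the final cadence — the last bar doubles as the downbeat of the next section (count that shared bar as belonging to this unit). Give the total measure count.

10 measures

Basic parallel period: 3 + 3 = 6 bars.
6 (basic form) + 4 (internal expansion) = 10.
The elision shares a bar with the next section but does not change this unit's count.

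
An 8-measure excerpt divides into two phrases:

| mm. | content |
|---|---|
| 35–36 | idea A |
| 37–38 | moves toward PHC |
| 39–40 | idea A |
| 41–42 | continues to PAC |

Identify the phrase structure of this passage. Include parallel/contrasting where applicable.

parallel period

Phrase 1 ends with a Phrygian half cadence (weaker) and phrase 2 with a perfect authentic cadence (stronger): antecedent + consequent = a period.
The two phrases open with the same material (A / A), so the period is parallel.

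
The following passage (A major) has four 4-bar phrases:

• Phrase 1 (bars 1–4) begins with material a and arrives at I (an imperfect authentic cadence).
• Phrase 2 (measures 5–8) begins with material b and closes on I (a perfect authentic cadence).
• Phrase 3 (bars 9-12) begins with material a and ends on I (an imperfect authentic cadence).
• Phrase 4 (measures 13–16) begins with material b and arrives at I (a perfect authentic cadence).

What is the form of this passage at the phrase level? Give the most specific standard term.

The cadence pattern IAC–PAC–IAC–PAC is weak–strong twice, and phrases 3–4 restate phrases 1–2: a period heard twice, not a double period (which would end weakly at phrase 2).

repeated period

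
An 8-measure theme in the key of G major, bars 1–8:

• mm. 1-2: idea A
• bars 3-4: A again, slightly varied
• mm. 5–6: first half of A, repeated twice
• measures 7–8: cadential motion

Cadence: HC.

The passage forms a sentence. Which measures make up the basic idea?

The presentation of a sentence is the basic idea (bars 1–2) plus its repetition (mm. 3–4); the basic idea is therefore mm. 1–2.

measures 1–2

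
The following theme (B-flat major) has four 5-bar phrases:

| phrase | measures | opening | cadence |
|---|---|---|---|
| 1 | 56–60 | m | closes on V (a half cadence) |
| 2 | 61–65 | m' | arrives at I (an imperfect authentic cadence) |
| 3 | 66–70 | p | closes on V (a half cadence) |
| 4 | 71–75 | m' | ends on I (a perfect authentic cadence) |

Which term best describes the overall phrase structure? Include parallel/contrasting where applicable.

Four phrases in two halves: the first half (measures 56–65) ends with an imperfect authentic cadence, the second (mm. 66–75) with a perfect authentic cadence — a large antecedent–consequent pair, i.e. a double period.
Phrase 3 begins with different material from phrase 1, making it contrasting.

contrasting double period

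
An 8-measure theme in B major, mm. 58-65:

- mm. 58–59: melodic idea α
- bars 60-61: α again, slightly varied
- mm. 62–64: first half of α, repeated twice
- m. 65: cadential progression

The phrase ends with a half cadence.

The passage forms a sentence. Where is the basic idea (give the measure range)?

measures 58–59

The presentation of a sentence is the basic idea (measures 58–59) plus its repetition (mm. 60–61); the basic idea is therefore measures 58–59.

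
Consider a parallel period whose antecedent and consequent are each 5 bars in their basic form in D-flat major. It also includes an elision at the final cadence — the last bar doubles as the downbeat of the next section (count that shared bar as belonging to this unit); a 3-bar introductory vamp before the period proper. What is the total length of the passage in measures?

Basic parallel period: 5 + 5 = 10 bars.
10 (basic form) + 3 (introduction) = 13.
The elision shares a bar with the next section but does not change this unit's count.

13 measures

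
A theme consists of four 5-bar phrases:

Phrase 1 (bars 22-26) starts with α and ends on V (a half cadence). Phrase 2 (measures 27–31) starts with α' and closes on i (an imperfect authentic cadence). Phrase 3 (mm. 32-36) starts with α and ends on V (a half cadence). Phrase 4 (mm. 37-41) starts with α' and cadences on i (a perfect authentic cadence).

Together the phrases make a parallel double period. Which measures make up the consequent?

In a double period the first pair of phrases (ending imperfect authentic cadence) is the large antecedent and the second pair (ending perfect authentic cadence) is the large consequent; the consequent is measures 32–41.

measures 32–41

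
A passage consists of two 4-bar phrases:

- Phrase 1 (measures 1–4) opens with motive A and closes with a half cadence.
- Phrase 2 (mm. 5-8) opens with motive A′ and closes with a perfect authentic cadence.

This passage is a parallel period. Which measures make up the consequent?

measures 5–8

The antecedent is the phrase ending with the weaker cadence (half cadence, phrase 1) and the consequent the one ending more conclusively (perfect authentic cadence, phrase 2); the consequent is mm. 5-8.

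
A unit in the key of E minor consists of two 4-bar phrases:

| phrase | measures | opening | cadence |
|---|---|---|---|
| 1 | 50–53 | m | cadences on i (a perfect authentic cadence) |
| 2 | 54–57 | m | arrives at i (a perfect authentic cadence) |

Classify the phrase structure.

Both phrases have the same opening (m) and the same cadence (perfect authentic cadence): the second is a restatement, not a consequent, so this is a repeated phrase rather than a period.

repeated phrase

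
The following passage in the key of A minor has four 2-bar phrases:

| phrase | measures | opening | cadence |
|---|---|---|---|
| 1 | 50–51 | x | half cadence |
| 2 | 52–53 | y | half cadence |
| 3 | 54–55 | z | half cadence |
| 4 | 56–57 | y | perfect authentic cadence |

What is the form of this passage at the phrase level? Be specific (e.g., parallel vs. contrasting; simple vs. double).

contrasting double period

Four phrases in two halves: the first half (mm. 50–53) ends with a half cadence, the second (bars 54–57) with a perfect authentic cadence — a large antecedent–consequent pair, i.e. a double period.
Phrase 3 begins with different material from phrase 1, making it contrasting.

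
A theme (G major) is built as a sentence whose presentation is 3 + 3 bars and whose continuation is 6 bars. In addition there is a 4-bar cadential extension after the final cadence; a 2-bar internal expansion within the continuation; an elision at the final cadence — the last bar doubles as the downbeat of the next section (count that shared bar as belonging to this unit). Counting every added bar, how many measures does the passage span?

Basic sentence: 3 + 3 + 6 = 12 bars.
12 (basic form) + 4 (cadential extension) + 2 (internal expansion) = 18.
The elision shares a bar with the next section but does not change this unit's count.

18 measures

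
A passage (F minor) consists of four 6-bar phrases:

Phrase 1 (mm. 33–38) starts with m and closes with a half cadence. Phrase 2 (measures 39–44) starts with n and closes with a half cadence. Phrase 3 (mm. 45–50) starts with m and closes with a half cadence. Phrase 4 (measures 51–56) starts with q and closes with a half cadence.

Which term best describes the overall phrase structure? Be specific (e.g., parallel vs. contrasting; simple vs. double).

phrase group

Phrase 4 ends with a half cadence, no stronger than phrase 2's half cadence, so the four phrases do not form a double period; nor do phrases 3–4 duplicate 1–2, so it is not a repeated period. With no phrase reaching a conclusive cadence, the passage is a phrase group.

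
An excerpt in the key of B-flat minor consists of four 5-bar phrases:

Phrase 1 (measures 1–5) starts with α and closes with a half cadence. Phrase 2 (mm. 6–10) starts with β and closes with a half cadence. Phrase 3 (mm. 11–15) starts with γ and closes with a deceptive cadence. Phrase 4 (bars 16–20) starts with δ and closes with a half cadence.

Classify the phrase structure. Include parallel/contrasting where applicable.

phrase group

Phrase 4 ends with a half cadence, no stronger than phrase 2's half cadence, so the four phrases do not form a double period; nor do phrases 3–4 duplicate 1–2, so it is not a repeated period. With no phrase reaching a conclusive cadence, the passage is a phrase group.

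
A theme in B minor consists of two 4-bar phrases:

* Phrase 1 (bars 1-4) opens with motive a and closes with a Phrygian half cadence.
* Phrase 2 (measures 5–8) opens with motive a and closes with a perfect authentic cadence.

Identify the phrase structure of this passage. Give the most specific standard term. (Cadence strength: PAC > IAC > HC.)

Phrase 1 ends with a Phrygian half cadence (weaker) and phrase 2 with a perfect authentic cadence (stronger): antecedent + consequent = a period.
The two phrases open with the same material (a / a), so the period is parallel.

parallel period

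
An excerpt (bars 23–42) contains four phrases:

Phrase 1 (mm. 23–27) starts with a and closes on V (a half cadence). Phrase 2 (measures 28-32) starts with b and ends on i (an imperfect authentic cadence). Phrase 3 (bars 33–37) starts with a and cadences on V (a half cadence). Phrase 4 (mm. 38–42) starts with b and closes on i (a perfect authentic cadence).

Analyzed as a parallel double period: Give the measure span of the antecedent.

measures 23–32

In a double period the four phrases pair into a large antecedent (phrases 1–2, ending imperfect authentic cadence) and a large consequent (phrases 3–4, ending perfect authentic cadence). The antecedent spans mm. 23–32.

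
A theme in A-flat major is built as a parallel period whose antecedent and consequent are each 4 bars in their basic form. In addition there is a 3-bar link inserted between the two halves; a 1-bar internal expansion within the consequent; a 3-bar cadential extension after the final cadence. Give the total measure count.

Basic parallel period: 4 + 4 = 8 bars.
8 (basic form) + 3 (link) + 1 (internal expansion) + 3 (cadential extension) = 15.

15 measures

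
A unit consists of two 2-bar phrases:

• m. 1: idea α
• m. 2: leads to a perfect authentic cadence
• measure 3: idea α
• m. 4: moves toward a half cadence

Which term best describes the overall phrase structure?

phrase group

The second phrase closes with a half cadence, which is not stronger than the first phrase's perfect authentic cadence; without a weak→strong cadential pair there is no antecedent–consequent relationship, so this is a phrase group rather than a period.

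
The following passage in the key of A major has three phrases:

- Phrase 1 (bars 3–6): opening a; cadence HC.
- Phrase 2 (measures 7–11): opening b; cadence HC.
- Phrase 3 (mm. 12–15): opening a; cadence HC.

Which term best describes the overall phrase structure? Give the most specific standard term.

phrase group

The final phrase closes with a half cadence, which is not stronger than the preceding half cadence; the 3 phrases lack an overall antecedent–consequent design and so form a phrase group.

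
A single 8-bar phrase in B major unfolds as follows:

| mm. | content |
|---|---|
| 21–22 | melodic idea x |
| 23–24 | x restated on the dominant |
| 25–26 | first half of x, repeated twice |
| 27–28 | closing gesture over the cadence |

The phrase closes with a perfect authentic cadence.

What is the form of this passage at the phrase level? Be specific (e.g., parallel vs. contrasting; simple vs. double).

Basic idea (mm. 21–22) + its repetition (mm. 23–24) form the presentation; fragmentation and cadence (measures 25–28) form the continuation — the 8-bar whole is a sentence.

sentence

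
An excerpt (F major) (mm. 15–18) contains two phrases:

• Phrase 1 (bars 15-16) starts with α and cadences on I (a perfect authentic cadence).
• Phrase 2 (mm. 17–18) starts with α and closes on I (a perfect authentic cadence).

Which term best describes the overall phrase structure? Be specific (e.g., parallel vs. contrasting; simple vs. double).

repeated phrase

Both phrases have the same opening (α) and the same cadence (perfect authentic cadence): the second is a restatement, not a consequent, so this is a repeated phrase rather than a period.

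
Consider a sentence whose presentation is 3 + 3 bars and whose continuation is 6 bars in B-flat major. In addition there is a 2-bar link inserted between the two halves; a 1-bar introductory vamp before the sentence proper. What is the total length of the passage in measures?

Basic sentence: 3 + 3 + 6 = 12 bars.
12 (basic form) + 2 (link) + 1 (introduction) = 15.

15 measures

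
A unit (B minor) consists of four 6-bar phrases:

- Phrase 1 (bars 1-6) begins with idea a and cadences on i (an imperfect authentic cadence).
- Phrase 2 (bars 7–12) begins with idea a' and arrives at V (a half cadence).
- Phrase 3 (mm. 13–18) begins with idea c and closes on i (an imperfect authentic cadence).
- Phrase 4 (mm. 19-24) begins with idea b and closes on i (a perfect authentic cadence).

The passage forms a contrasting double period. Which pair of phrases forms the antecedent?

In a double period the first pair of phrases (ending half cadence) is the large antecedent and the second pair (ending perfect authentic cadence) is the large consequent; the antecedent is phrases 1 and 2.

phrases 1 and 2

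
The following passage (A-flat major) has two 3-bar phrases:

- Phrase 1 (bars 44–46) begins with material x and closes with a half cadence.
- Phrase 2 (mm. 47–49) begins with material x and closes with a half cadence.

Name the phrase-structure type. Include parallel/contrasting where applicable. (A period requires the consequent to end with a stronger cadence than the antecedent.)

repeated phrase

Both phrases have the same opening (x) and the same cadence (half cadence): the second is a restatement, not a consequent, so this is a repeated phrase rather than a period.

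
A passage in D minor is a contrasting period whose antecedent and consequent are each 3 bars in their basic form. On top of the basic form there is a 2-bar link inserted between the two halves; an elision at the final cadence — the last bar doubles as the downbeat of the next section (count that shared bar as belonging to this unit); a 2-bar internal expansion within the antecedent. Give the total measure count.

10 measures

Basic contrasting period: 3 + 3 = 6 bars.
6 (basic form) + 2 (link) + 2 (internal expansion) = 10.
The elision shares a bar with the next section but does not change this unit's count.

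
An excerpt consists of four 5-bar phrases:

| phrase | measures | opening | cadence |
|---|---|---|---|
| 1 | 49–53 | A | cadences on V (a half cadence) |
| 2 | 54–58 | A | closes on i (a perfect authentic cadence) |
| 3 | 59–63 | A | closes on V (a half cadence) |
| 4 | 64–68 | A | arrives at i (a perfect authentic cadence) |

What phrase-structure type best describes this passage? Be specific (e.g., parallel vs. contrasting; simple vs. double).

The cadence pattern HC–PAC–HC–PAC is weak–strong twice, and phrases 3–4 restate phrases 1–2: a period heard twice, not a double period (which would end weakly at phrase 2).

repeated period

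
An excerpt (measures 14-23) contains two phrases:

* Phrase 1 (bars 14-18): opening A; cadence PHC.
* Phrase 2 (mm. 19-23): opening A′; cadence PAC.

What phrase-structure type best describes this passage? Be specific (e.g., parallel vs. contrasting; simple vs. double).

parallel period

Phrase 1 ends with a Phrygian half cadence (weaker) and phrase 2 with a perfect authentic cadence (stronger): antecedent + consequent = a period.
The two phrases open with the same material (A / A′), so the period is parallel.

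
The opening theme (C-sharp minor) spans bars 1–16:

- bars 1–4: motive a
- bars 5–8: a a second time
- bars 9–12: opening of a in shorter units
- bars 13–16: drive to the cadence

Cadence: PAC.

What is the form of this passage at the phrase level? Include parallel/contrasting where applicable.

sentence

Basic idea (bars 1–4) + its repetition (mm. 5-8) form the presentation; fragmentation and cadence (measures 9–16) form the continuation — the 16-bar whole is a sentence.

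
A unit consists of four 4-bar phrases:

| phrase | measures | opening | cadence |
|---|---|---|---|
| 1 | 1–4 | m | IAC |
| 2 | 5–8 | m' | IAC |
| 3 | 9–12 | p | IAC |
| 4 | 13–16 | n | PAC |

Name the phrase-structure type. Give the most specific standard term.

contrasting double period

Four phrases in two halves: the first half (mm. 1–8) ends with an imperfect authentic cadence, the second (bars 9–16) with a perfect authentic cadence — a large antecedent–consequent pair, i.e. a double period.
Phrase 3 begins with different material from phrase 1, making it contrasting.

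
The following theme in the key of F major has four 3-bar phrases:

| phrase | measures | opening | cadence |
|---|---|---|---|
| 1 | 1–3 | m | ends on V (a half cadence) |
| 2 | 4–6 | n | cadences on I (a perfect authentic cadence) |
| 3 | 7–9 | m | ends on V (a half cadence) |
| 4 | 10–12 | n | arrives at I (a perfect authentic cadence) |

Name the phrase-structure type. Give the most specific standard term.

The cadence pattern HC–PAC–HC–PAC is weak–strong twice, and phrases 3–4 restate phrases 1–2: a period heard twice, not a double period (which would end weakly at phrase 2).

repeated period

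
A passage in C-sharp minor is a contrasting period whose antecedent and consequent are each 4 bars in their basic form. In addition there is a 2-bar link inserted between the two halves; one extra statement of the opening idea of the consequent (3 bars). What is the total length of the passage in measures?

Basic contrasting period: 4 + 4 = 8 bars.
8 (basic form) + 2 (link) + 3 (extra statement) = 13.

13 measures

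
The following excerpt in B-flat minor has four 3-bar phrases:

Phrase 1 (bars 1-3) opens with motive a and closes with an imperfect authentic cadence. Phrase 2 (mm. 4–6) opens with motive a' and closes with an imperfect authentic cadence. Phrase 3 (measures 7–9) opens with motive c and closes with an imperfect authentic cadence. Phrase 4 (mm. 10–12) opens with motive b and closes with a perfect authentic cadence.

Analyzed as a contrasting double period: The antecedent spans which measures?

measures 1–6

In a double period the four phrases pair into a large antecedent (phrases 1–2, ending imperfect authentic cadence) and a large consequent (phrases 3–4, ending perfect authentic cadence). The antecedent spans mm. 1–6.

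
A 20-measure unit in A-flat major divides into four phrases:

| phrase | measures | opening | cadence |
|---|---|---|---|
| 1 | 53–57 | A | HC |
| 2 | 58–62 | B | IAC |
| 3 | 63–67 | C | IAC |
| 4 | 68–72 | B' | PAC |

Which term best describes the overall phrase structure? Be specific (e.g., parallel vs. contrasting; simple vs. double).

contrasting double period

Four phrases in two halves: the first half (bars 53–62) ends with an imperfect authentic cadence, the second (measures 63-72) with a perfect authentic cadence — a large antecedent–consequent pair, i.e. a double period.
Phrase 3 begins with different material from phrase 1, making it contrasting.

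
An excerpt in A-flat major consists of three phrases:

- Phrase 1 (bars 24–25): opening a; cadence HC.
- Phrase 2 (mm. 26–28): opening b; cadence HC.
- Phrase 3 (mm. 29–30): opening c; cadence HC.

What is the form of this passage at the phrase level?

The final phrase closes with a half cadence, which is not stronger than the preceding half cadence; the 3 phrases lack an overall antecedent–consequent design and so form a phrase group.

phrase group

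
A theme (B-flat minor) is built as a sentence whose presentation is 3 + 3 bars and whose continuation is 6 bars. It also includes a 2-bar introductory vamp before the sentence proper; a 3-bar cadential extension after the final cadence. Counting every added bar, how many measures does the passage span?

17 measures

Basic sentence: 3 + 3 + 6 = 12 bars.
12 (basic form) + 2 (introduction) + 3 (cadential extension) = 17.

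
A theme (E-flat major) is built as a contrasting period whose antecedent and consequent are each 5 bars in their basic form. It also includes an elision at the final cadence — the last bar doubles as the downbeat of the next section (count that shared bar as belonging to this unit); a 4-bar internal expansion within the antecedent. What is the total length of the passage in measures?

Basic contrasting period: 5 + 5 = 10 bars.
10 (basic form) + 4 (internal expansion) = 14.
The elision shares a bar with the next section but does not change this unit's count.

14 measures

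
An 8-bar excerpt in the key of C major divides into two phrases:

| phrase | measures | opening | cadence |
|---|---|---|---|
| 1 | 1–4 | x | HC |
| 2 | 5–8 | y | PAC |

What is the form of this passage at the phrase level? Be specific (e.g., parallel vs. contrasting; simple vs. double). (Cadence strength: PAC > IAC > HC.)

Phrase 1 ends with a half cadence (weaker) and phrase 2 with a perfect authentic cadence (stronger): antecedent + consequent = a period.
The two phrases open with different material (x / y), so the period is contrasting.

contrasting period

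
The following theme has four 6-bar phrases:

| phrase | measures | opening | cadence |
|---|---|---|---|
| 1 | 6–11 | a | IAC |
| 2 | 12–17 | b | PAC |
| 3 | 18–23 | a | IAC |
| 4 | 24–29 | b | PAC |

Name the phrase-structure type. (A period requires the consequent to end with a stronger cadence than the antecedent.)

The cadence pattern IAC–PAC–IAC–PAC is weak–strong twice, and phrases 3–4 restate phrases 1–2: a period heard twice, not a double period (which would end weakly at phrase 2).

repeated period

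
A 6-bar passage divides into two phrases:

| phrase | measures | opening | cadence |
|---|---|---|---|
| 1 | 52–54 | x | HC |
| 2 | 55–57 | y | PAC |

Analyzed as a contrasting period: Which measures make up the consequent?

measures 55–57

The antecedent is the phrase ending with the weaker cadence (half cadence, phrase 1) and the consequent the one ending more conclusively (perfect authentic cadence, phrase 2); the consequent is measures 55–57.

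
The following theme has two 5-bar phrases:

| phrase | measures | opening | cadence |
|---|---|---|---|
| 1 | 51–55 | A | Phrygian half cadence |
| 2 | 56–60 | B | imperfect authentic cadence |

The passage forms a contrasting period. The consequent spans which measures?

The antecedent is the phrase ending with the weaker cadence (Phrygian half cadence, phrase 1) and the consequent the one ending more conclusively (imperfect authentic cadence, phrase 2); the consequent is measures 56–60.

measures 56–60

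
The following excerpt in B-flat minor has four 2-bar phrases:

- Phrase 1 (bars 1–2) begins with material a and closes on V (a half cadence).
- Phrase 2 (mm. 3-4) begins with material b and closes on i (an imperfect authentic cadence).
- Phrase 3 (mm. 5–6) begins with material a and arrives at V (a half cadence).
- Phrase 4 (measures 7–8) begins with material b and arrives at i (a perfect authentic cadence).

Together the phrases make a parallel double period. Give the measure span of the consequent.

In a double period the first pair of phrases (ending imperfect authentic cadence) is the large antecedent and the second pair (ending perfect authentic cadence) is the large consequent; the consequent is measures 5–8.

measures 5–8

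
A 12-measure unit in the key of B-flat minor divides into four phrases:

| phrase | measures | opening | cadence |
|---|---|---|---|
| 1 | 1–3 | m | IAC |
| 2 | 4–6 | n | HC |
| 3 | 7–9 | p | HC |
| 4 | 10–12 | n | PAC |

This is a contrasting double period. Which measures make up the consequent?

measures 7–12

In a double period the first pair of phrases (ending half cadence) is the large antecedent and the second pair (ending perfect authentic cadence) is the large consequent; the consequent is measures 7–12.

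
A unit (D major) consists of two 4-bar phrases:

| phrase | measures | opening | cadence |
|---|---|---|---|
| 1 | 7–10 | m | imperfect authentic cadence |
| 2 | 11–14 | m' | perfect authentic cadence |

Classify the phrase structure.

parallel period

Phrase 1 ends with an imperfect authentic cadence (weaker) and phrase 2 with a perfect authentic cadence (stronger): antecedent + consequent = a period.
The two phrases open with the same material (m / m'), so the period is parallel.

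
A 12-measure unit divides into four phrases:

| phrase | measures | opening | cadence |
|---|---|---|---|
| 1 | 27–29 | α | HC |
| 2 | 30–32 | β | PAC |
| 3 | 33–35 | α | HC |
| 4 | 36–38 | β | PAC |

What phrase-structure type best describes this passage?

The cadence pattern HC–PAC–HC–PAC is weak–strong twice, and phrases 3–4 restate phrases 1–2: a period heard twice, not a double period (which would end weakly at phrase 2).

repeated period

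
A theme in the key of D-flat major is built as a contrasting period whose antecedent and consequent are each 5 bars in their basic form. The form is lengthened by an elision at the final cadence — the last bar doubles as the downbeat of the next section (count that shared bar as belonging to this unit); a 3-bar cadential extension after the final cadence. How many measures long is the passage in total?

Basic contrasting period: 5 + 5 = 10 bars.
10 (basic form) + 3 (cadential extension) = 13.
The elision shares a bar with the next section but does not change this unit's count.

13 measures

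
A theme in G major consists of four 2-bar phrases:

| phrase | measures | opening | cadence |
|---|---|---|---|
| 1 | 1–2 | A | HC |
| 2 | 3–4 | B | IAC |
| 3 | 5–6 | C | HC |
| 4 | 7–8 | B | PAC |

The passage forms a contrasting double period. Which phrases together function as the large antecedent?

In a double period the first pair of phrases (ending imperfect authentic cadence) is the large antecedent and the second pair (ending perfect authentic cadence) is the large consequent; the antecedent is phrases 1 and 2.

phrases 1 and 2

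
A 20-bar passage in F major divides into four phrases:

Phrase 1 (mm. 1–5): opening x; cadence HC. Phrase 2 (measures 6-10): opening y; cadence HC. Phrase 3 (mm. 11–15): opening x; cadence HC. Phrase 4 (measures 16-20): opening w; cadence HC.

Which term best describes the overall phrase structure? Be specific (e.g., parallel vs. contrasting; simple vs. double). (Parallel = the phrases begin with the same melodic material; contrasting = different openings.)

phrase group

Phrase 4 ends with a half cadence, no stronger than phrase 2's half cadence, so the four phrases do not form a double period; nor do phrases 3–4 duplicate 1–2, so it is not a repeated period. With no phrase reaching a conclusive cadence, the passage is a phrase group.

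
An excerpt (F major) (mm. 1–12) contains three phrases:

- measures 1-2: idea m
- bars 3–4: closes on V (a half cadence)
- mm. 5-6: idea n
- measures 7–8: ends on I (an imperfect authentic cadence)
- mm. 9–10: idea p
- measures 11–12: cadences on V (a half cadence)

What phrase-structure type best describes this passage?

phrase group

The final phrase closes with a half cadence, which is not stronger than the preceding imperfect authentic cadence; the 3 phrases lack an overall antecedent–consequent design and so form a phrase group.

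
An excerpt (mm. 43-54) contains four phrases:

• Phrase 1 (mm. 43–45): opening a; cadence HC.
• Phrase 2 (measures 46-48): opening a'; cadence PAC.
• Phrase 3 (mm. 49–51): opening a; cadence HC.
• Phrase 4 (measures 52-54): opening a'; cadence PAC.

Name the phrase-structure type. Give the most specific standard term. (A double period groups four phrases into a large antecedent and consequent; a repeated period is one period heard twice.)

repeated period

The cadence pattern HC–PAC–HC–PAC is weak–strong twice, and phrases 3–4 restate phrases 1–2: a period heard twice, not a double period (which would end weakly at phrase 2).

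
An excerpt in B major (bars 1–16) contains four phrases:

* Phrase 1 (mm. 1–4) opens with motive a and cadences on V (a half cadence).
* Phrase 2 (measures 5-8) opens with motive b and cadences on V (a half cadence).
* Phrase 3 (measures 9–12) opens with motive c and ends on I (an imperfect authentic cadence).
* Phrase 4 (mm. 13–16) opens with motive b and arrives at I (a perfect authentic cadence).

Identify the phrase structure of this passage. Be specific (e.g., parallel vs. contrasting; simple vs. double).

Four phrases in two halves: the first half (bars 1-8) ends with a half cadence, the second (bars 9–16) with a perfect authentic cadence — a large antecedent–consequent pair, i.e. a double period.
Phrase 3 begins with different material from phrase 1, making it contrasting.

contrasting double period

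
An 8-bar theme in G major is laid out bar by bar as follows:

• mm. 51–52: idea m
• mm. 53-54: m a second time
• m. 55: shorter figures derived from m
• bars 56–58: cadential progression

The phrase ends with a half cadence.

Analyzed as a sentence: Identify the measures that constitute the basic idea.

measures 51–52

The presentation of a sentence is the basic idea (mm. 51–52) plus its repetition (bars 53-54); the basic idea is therefore bars 51–52.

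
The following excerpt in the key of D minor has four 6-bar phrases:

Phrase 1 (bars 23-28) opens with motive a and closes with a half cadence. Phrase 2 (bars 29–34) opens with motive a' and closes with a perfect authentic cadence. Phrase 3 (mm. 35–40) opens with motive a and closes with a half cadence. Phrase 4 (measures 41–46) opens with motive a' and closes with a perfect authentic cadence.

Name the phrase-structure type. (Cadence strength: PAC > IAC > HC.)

The cadence pattern HC–PAC–HC–PAC is weak–strong twice, and phrases 3–4 restate phrases 1–2: a period heard twice, not a double period (which would end weakly at phrase 2).

repeated period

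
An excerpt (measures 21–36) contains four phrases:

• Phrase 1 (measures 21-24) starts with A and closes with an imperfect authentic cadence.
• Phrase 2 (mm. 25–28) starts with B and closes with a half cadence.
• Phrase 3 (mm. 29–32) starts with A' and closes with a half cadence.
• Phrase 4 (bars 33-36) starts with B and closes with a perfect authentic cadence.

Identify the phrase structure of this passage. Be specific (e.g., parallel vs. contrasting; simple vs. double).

Four phrases in two halves: the first half (bars 21–28) ends with a half cadence, the second (bars 29–36) with a perfect authentic cadence — a large antecedent–consequent pair, i.e. a double period.
Phrase 3 begins with the same material as phrase 1, making it parallel.

parallel double period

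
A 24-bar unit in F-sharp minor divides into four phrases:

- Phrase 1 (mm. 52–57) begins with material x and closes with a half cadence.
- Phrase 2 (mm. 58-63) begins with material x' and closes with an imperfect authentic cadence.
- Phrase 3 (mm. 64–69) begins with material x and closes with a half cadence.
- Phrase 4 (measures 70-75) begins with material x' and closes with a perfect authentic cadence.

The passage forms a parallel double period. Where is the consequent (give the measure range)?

measures 64–75

In a double period the four phrases pair into a large antecedent (phrases 1–2, ending imperfect authentic cadence) and a large consequent (phrases 3–4, ending perfect authentic cadence). The consequent spans mm. 64-75.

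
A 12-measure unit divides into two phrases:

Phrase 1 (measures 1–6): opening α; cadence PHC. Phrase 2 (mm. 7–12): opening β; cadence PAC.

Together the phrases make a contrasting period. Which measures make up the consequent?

The phrase ending with the weaker cadence (Phrygian half cadence) is the antecedent; the one ending more conclusively (perfect authentic cadence) is the consequent. The consequent is measures 7–12.

measures 7–12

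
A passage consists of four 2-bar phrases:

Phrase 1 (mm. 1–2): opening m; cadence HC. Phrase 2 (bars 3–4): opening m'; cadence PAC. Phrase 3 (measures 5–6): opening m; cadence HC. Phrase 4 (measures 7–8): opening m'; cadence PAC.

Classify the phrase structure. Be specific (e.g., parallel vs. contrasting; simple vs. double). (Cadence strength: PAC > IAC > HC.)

The cadence pattern HC–PAC–HC–PAC is weak–strong twice, and phrases 3–4 restate phrases 1–2: a period heard twice, not a double period (which would end weakly at phrase 2).

repeated period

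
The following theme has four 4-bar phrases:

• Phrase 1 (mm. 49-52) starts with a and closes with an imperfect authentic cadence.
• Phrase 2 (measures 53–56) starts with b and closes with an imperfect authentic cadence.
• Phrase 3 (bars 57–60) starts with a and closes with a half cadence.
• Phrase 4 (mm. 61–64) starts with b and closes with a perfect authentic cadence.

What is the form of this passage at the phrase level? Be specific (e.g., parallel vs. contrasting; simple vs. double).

Four phrases in two halves: the first half (bars 49–56) ends with an imperfect authentic cadence, the second (mm. 57-64) with a perfect authentic cadence — a large antecedent–consequent pair, i.e. a double period.
Phrase 3 begins with the same material as phrase 1, making it parallel.

parallel double period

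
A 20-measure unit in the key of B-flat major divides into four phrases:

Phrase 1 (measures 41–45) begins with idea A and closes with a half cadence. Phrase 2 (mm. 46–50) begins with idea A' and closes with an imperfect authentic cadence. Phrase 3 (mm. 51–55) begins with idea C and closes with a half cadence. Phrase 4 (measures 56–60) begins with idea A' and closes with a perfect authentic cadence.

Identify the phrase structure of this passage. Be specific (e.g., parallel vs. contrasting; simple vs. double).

contrasting double period

Four phrases in two halves: the first half (mm. 41–50) ends with an imperfect authentic cadence, the second (bars 51–60) with a perfect authentic cadence — a large antecedent–consequent pair, i.e. a double period.
Phrase 3 begins with different material from phrase 1, making it contrasting.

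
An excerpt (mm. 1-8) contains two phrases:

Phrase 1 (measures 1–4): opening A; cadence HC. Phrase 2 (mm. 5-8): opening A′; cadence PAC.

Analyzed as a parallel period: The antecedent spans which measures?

The antecedent is the phrase ending with the weaker cadence (half cadence, phrase 1) and the consequent the one ending more conclusively (perfect authentic cadence, phrase 2); the antecedent is bars 1–4.

measures 1–4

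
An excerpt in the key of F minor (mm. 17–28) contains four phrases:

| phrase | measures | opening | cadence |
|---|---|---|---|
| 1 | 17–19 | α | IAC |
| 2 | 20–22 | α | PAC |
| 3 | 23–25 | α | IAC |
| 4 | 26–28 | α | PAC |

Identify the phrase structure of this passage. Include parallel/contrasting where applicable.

repeated period

The cadence pattern IAC–PAC–IAC–PAC is weak–strong twice, and phrases 3–4 restate phrases 1–2: a period heard twice, not a double period (which would end weakly at phrase 2).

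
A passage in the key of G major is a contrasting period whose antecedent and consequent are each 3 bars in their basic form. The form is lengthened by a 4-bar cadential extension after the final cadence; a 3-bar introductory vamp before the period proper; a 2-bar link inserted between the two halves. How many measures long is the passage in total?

15 measures

Basic contrasting period: 3 + 3 = 6 bars.
6 (basic form) + 4 (cadential extension) + 3 (introduction) + 2 (link) = 15.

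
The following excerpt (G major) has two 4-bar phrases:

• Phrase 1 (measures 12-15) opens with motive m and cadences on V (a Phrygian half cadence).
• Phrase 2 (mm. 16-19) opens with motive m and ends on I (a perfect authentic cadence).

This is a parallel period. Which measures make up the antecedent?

The phrase ending with the weaker cadence (Phrygian half cadence) is the antecedent; the one ending more conclusively (perfect authentic cadence) is the consequent. The antecedent is measures 12–15.

measures 12–15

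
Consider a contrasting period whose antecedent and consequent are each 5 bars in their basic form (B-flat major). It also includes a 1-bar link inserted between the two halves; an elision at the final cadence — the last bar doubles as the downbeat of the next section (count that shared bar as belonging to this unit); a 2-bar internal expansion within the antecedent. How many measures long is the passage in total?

13 measures

Basic contrasting period: 5 + 5 = 10 bars.
10 (basic form) + 1 (link) + 2 (internal expansion) = 13.
The elision shares a bar with the next section but does not change this unit's count.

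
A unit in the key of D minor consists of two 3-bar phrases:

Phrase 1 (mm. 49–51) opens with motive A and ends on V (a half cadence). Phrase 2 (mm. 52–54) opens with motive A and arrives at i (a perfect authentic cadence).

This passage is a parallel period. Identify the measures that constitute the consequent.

The antecedent is the phrase ending with the weaker cadence (half cadence, phrase 1) and the consequent the one ending more conclusively (perfect authentic cadence, phrase 2); the consequent is measures 52-54.

measures 52–54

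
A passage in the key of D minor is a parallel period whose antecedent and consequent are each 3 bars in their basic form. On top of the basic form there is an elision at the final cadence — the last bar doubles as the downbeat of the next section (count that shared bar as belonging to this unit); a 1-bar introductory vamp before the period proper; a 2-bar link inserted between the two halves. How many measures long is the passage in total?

9 measures

Basic parallel period: 3 + 3 = 6 bars.
6 (basic form) + 1 (introduction) + 2 (link) = 9.
The elision shares a bar with the next section but does not change this unit's count.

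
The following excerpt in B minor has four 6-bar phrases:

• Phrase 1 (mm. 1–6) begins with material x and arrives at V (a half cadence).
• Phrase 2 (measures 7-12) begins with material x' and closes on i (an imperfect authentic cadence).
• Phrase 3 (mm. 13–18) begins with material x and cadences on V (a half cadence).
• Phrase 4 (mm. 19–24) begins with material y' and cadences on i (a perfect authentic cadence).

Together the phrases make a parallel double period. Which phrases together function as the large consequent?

phrases 3 and 4

In a double period the first pair of phrases (ending imperfect authentic cadence) is the large antecedent and the second pair (ending perfect authentic cadence) is the large consequent; the consequent is phrases 3 and 4.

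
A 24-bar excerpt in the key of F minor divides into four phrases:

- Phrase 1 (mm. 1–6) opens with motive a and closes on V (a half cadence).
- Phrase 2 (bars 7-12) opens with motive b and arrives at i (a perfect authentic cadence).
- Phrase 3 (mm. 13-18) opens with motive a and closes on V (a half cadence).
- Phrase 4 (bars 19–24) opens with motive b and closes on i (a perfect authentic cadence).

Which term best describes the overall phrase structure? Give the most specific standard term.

repeated period

The cadence pattern HC–PAC–HC–PAC is weak–strong twice, and phrases 3–4 restate phrases 1–2: a period heard twice, not a double period (which would end weakly at phrase 2).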